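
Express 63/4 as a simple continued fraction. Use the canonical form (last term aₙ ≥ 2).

63 = 15×4 + 3
4 = 1×3 + 1
3 = 3×1 + 0  (stop)
So 63/4 = [15; 1, 3].

[15; 1, 3]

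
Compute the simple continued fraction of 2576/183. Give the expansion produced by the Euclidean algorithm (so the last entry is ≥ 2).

[14; 13, 14]

2576 = 14×183 + 14
183 = 13×14 + 1
14 = 14×1 + 0  (stop)
So 2576/183 = [14; 13, 14].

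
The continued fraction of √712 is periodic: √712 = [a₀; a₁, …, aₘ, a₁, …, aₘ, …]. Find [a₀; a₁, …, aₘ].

a₀ = ⌊√712⌋ = 26.
With m₀=0, d₀=1 and mₖ₊₁ = dₖaₖ − mₖ, dₖ₊₁ = (n − mₖ₊₁²)/dₖ, aₖ₊₁ = ⌊(a₀+mₖ₊₁)/dₖ₊₁⌋:
  k=1: m=26, d=36, a=1
  k=2: m=10, d=17, a=2
  k=3: m=24, d=8, a=6
  k=4: m=24, d=17, a=2
  k=5: m=10, d=36, a=1
  k=6: m=26, d=1, a=52
d=1 and a=2a₀=52 at k=6, so the next step gives (m, d) = (26, 36) again — its k=1 value — and the period has length 6.

[26; 1, 2, 6, 2, 1, 52]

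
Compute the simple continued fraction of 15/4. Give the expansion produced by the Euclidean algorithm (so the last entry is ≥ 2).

[3; 1, 3]

15 = 3*4 + 3
4 = 1*3 + 1
3 = 3*1 + 0  (stop)
So 15/4 = [3; 1, 3].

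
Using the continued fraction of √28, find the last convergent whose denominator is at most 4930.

9403/1777

√28 = [5; 3, 2, 3, 10, …] (period length 4).
Convergents:
  p_0/q_0 = 5/1
  p_1/q_1 = 16/3
  p_2/q_2 = 37/7
  p_3/q_3 = 127/24
  p_4/q_4 = 1307/247
  p_5/q_5 = 4048/765
  p_6/q_6 = 9403/1777
  p_7/q_7 = 32257/6096
q_6 = 1777 ≤ 4930 < 6096 = q_7, so the answer is 9403/1777.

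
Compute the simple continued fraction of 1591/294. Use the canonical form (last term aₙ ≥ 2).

[5; 2, 2, 3, 17]

1591 = 5*294 + 121
294 = 2*121 + 52
121 = 2*52 + 17
52 = 3*17 + 1
17 = 17*1 + 0  (stop)
So 1591/294 = [5; 2, 2, 3, 17].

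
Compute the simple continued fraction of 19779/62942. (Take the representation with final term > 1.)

[0; 3, 5, 2, 18, 12, 8]

19779 = 0*62942 + 19779
62942 = 3*19779 + 3605
19779 = 5*3605 + 1754
3605 = 2*1754 + 97
1754 = 18*97 + 8
97 = 12*8 + 1
8 = 8*1 + 0  (stop)
So 19779/62942 = [0; 3, 5, 2, 18, 12, 8].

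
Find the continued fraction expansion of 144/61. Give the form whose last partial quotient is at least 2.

[2; 2, 1, 3, 2, 2]

144 = 2*61 + 22
61 = 2*22 + 17
22 = 1*17 + 5
17 = 3*5 + 2
5 = 2*2 + 1
2 = 2*1 + 0  (stop)
So 144/61 = [2; 2, 1, 3, 2, 2].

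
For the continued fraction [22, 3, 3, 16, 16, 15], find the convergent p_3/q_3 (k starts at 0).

3635/163

Using pₖ = aₖpₖ₋₁ + pₖ₋₂, qₖ = aₖqₖ₋₁ + qₖ₋₂ (with p₋₁=1, p₋₂=0, q₋₁=0, q₋₂=1):
  k=0: a=22, p=22, q=1
  k=1: a=3, p=67, q=3
  k=2: a=3, p=223, q=10
  k=3: a=16, p=3635, q=163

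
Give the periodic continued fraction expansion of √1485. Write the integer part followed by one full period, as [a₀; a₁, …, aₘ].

[38; 1, 1, 6, 1, 1, 76]

a₀ = ⌊√1485⌋ = 38.
With m₀=0, d₀=1 and mₖ₊₁ = dₖaₖ − mₖ, dₖ₊₁ = (n − mₖ₊₁²)/dₖ, aₖ₊₁ = ⌊(a₀+mₖ₊₁)/dₖ₊₁⌋:
  k=1: m=38, d=41, a=1
  k=2: m=3, d=36, a=1
  k=3: m=33, d=11, a=6
  k=4: m=33, d=36, a=1
  k=5: m=3, d=41, a=1
  k=6: m=38, d=1, a=76
d=1 and a=2a₀=76 at k=6, so the next step gives (m, d) = (38, 41) again — its k=1 value — and the period has length 6.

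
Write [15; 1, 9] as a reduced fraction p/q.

Fold from the inside: start with 9/1.
  1 + 1/9 = 10/9
  15 + 9/10 = 159/10

159/10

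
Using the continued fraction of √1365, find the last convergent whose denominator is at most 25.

√1365 = [36; 1, 17, 2, 17, 1, 72, …] (period length 6).
Convergents:
  p_0/q_0 = 36/1
  p_1/q_1 = 37/1
  p_2/q_2 = 665/18
  p_3/q_3 = 1367/37
q_2 = 18 ≤ 25 < 37 = q_3, so the answer is 665/18.

665/18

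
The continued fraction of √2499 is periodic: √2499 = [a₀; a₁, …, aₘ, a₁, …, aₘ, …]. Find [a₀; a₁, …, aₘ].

[49; 1, 98]

a₀ = ⌊√2499⌋ = 49.
With m₀=0, d₀=1 and mₖ₊₁ = dₖaₖ − mₖ, dₖ₊₁ = (n − mₖ₊₁²)/dₖ, aₖ₊₁ = ⌊(a₀+mₖ₊₁)/dₖ₊₁⌋:
  k=1: m=49, d=98, a=1
  k=2: m=49, d=1, a=98
d=1 and a=2a₀=98 at k=2, so the next step gives (m, d) = (49, 98) again — its k=1 value — and the period has length 2.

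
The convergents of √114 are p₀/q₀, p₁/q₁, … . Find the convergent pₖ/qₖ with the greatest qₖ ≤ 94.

694/65

√114 = [10; 1, 2, 10, 2, 1, 20, …] (period length 6).
Convergents:
  p_0/q_0 = 10/1
  p_1/q_1 = 11/1
  p_2/q_2 = 32/3
  p_3/q_3 = 331/31
  p_4/q_4 = 694/65
  p_5/q_5 = 1025/96
q_4 = 65 ≤ 94 < 96 = q_5, so the answer is 694/65.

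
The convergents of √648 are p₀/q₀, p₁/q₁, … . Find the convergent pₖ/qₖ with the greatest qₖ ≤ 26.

√648 = [25; 2, 5, 6, 5, 2, 50, …] (period length 6).
Convergents:
  p_0/q_0 = 25/1
  p_1/q_1 = 51/2
  p_2/q_2 = 280/11
  p_3/q_3 = 1731/68
q_2 = 11 ≤ 26 < 68 = q_3, so the answer is 280/11.

280/11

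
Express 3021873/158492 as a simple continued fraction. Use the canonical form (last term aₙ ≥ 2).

[19; 15, 17, 17, 7, 5]

3021873 = 19*158492 + 10525
158492 = 15*10525 + 617
10525 = 17*617 + 36
617 = 17*36 + 5
36 = 7*5 + 1
5 = 5*1 + 0  (stop)
So 3021873/158492 = [19; 15, 17, 17, 7, 5].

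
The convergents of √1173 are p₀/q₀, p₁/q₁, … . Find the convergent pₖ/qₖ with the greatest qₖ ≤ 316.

9350/273

√1173 = [34; 4, 68, …] (period length 2).
Convergents:
  p_0/q_0 = 34/1
  p_1/q_1 = 137/4
  p_2/q_2 = 9350/273
  p_3/q_3 = 37537/1096
q_2 = 273 ≤ 316 < 1096 = q_3, so the answer is 9350/273.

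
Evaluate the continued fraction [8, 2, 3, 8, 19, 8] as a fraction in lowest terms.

75289/8930

Fold from the inside: start with 8/1.
  19 + 1/8 = 153/8
  8 + 8/153 = 1232/153
  3 + 153/1232 = 3849/1232
  2 + 1232/3849 = 8930/3849
  8 + 3849/8930 = 75289/8930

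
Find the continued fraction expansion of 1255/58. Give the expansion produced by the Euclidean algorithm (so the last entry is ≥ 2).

[21; 1, 1, 1, 3, 5]

1255 = 21*58 + 37
58 = 1*37 + 21
37 = 1*21 + 16
21 = 1*16 + 5
16 = 3*5 + 1
5 = 5*1 + 0  (stop)
So 1255/58 = [21; 1, 1, 1, 3, 5].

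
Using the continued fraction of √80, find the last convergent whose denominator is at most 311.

√80 = [8; 1, 16, …] (period length 2).
Convergents:
  p_0/q_0 = 8/1
  p_1/q_1 = 9/1
  p_2/q_2 = 152/17
  p_3/q_3 = 161/18
  p_4/q_4 = 2728/305
  p_5/q_5 = 2889/323
q_4 = 305 ≤ 311 < 323 = q_5, so the answer is 2728/305.

2728/305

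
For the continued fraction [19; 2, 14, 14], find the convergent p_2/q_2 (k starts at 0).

Using pₖ = aₖpₖ₋₁ + pₖ₋₂, qₖ = aₖqₖ₋₁ + qₖ₋₂ (with p₋₁=1, p₋₂=0, q₋₁=0, q₋₂=1):
  k=0: a=19, p=19, q=1
  k=1: a=2, p=39, q=2
  k=2: a=14, p=565, q=29

565/29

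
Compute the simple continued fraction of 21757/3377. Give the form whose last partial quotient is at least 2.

[6; 2, 3, 1, 6, 3, 3, 5]

21757 = 6×3377 + 1495
3377 = 2×1495 + 387
1495 = 3×387 + 334
387 = 1×334 + 53
334 = 6×53 + 16
53 = 3×16 + 5
16 = 3×5 + 1
5 = 5×1 + 0  (stop)
So 21757/3377 = [6; 2, 3, 1, 6, 3, 3, 5].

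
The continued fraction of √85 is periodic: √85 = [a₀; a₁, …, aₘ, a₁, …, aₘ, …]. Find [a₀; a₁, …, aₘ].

[9; 4, 1, 1, 4, 18]

a₀ = ⌊√85⌋ = 9.
With m₀=0, d₀=1 and mₖ₊₁ = dₖaₖ − mₖ, dₖ₊₁ = (n − mₖ₊₁²)/dₖ, aₖ₊₁ = ⌊(a₀+mₖ₊₁)/dₖ₊₁⌋:
  k=1: m=9, d=4, a=4
  k=2: m=7, d=9, a=1
  k=3: m=2, d=9, a=1
  k=4: m=7, d=4, a=4
  k=5: m=9, d=1, a=18
d=1 and a=2a₀=18 at k=5, so the next step gives (m, d) = (9, 4) again — its k=1 value — and the period has length 5.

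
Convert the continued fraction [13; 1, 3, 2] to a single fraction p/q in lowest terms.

Using pₖ = aₖpₖ₋₁ + pₖ₋₂ and qₖ = aₖqₖ₋₁ + qₖ₋₂:
  k=0: a=13, p=13, q=1
  k=1: a=1, p=14, q=1
  k=2: a=3, p=55, q=4
  k=3: a=2, p=124, q=9

124/9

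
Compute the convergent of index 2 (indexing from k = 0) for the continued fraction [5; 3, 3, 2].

53/10

Using pₖ = aₖpₖ₋₁ + pₖ₋₂, qₖ = aₖqₖ₋₁ + qₖ₋₂ (with p₋₁=1, p₋₂=0, q₋₁=0, q₋₂=1):
  k=0: a=5, p=5, q=1
  k=1: a=3, p=16, q=3
  k=2: a=3, p=53, q=10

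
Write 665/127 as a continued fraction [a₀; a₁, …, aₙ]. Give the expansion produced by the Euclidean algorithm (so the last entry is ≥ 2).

[5; 4, 4, 3, 2]

665 = 5×127 + 30
127 = 4×30 + 7
30 = 4×7 + 2
7 = 3×2 + 1
2 = 2×1 + 0  (stop)
So 665/127 = [5; 4, 4, 3, 2].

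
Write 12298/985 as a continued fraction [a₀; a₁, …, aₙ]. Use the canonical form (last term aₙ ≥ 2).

12298 = 12*985 + 478
985 = 2*478 + 29
478 = 16*29 + 14
29 = 2*14 + 1
14 = 14*1 + 0  (stop)
So 12298/985 = [12; 2, 16, 2, 14].

[12; 2, 16, 2, 14]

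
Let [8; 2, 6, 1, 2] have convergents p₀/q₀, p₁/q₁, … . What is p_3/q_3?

Using pₖ = aₖpₖ₋₁ + pₖ₋₂, qₖ = aₖqₖ₋₁ + qₖ₋₂ (with p₋₁=1, p₋₂=0, q₋₁=0, q₋₂=1):
  k=0: a=8, p=8, q=1
  k=1: a=2, p=17, q=2
  k=2: a=6, p=110, q=13
  k=3: a=1, p=127, q=15

127/15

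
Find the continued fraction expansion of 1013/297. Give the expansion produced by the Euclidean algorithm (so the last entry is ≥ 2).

1013 = 3·297 + 122
297 = 2·122 + 53
122 = 2·53 + 16
53 = 3·16 + 5
16 = 3·5 + 1
5 = 5·1 + 0  (stop)
So 1013/297 = [3; 2, 2, 3, 3, 5].

[3; 2, 2, 3, 3, 5]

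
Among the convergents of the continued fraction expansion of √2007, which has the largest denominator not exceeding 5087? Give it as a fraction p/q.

100351/2240

√2007 = [44; 1, 3, 1, 88, …] (period length 4).
Convergents:
  p_0/q_0 = 44/1
  p_1/q_1 = 45/1
  p_2/q_2 = 179/4
  p_3/q_3 = 224/5
  p_4/q_4 = 19891/444
  p_5/q_5 = 20115/449
  p_6/q_6 = 80236/1791
  p_7/q_7 = 100351/2240
  p_8/q_8 = 8911124/198911
q_7 = 2240 ≤ 5087 < 198911 = q_8, so the answer is 100351/2240.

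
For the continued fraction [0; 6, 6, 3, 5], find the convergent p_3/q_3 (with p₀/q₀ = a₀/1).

Using pₖ = aₖpₖ₋₁ + pₖ₋₂, qₖ = aₖqₖ₋₁ + qₖ₋₂ (with p₋₁=1, p₋₂=0, q₋₁=0, q₋₂=1):
  k=0: a=0, p=0, q=1
  k=1: a=6, p=1, q=6
  k=2: a=6, p=6, q=37
  k=3: a=3, p=19, q=117

19/117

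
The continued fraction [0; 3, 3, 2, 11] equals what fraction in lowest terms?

80/263

Fold from the inside: start with 11/1.
  2 + 1/11 = 23/11
  3 + 11/23 = 80/23
  3 + 23/80 = 263/80
  0 + 80/263 = 80/263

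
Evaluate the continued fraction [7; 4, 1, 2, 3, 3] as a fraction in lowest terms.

Fold from the inside: start with 3/1.
  3 + 1/3 = 10/3
  2 + 3/10 = 23/10
  1 + 10/23 = 33/23
  4 + 23/33 = 155/33
  7 + 33/155 = 1118/155

1118/155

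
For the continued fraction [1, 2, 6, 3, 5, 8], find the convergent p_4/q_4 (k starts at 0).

319/218

Using pₖ = aₖpₖ₋₁ + pₖ₋₂, qₖ = aₖqₖ₋₁ + qₖ₋₂ (with p₋₁=1, p₋₂=0, q₋₁=0, q₋₂=1):
  k=0: a=1, p=1, q=1
  k=1: a=2, p=3, q=2
  k=2: a=6, p=19, q=13
  k=3: a=3, p=60, q=41
  k=4: a=5, p=319, q=218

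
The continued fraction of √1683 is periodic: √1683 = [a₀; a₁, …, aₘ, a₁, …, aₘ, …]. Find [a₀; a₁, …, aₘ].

a₀ = ⌊√1683⌋ = 41.
With m₀=0, d₀=1 and mₖ₊₁ = dₖaₖ − mₖ, dₖ₊₁ = (n − mₖ₊₁²)/dₖ, aₖ₊₁ = ⌊(a₀+mₖ₊₁)/dₖ₊₁⌋:
  k=1: m=41, d=2, a=41
  k=2: m=41, d=1, a=82
d=1 and a=2a₀=82 at k=2, so the next step gives (m, d) = (41, 2) again — its k=1 value — and the period has length 2.

[41; 41, 82]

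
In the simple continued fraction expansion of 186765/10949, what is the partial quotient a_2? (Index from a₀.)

186765 = 17·10949 + 632   →  a_0 = 17
10949 = 17·632 + 205   →  a_1 = 17
632 = 3·205 + 17   →  a_2 = 3

3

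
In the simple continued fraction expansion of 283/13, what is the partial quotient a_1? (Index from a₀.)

283 = 21·13 + 10   →  a_0 = 21
13 = 1·10 + 3   →  a_1 = 1

1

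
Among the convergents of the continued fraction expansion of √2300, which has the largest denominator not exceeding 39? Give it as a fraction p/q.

√2300 = [47; 1, 22, 1, 94, …] (period length 4).
Convergents:
  p_0/q_0 = 47/1
  p_1/q_1 = 48/1
  p_2/q_2 = 1103/23
  p_3/q_3 = 1151/24
  p_4/q_4 = 109297/2279
q_3 = 24 ≤ 39 < 2279 = q_4, so the answer is 1151/24.

1151/24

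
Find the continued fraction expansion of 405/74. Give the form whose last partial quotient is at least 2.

405 = 5×74 + 35
74 = 2×35 + 4
35 = 8×4 + 3
4 = 1×3 + 1
3 = 3×1 + 0  (stop)
So 405/74 = [5; 2, 8, 1, 3].

[5; 2, 8, 1, 3]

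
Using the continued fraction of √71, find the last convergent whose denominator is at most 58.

455/54

√71 = [8; 2, 2, 1, 7, 1, 2, 2, 16, …] (period length 8).
Convergents:
  p_0/q_0 = 8/1
  p_1/q_1 = 17/2
  p_2/q_2 = 42/5
  p_3/q_3 = 59/7
  p_4/q_4 = 455/54
  p_5/q_5 = 514/61
q_4 = 54 ≤ 58 < 61 = q_5, so the answer is 455/54.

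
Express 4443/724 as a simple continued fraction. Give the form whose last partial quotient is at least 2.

[6; 7, 3, 5, 6]

4443 = 6×724 + 99
724 = 7×99 + 31
99 = 3×31 + 6
31 = 5×6 + 1
6 = 6×1 + 0  (stop)
So 4443/724 = [6; 7, 3, 5, 6].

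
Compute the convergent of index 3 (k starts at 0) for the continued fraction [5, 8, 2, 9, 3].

Using pₖ = aₖpₖ₋₁ + pₖ₋₂, qₖ = aₖqₖ₋₁ + qₖ₋₂ (with p₋₁=1, p₋₂=0, q₋₁=0, q₋₂=1):
  k=0: a=5, p=5, q=1
  k=1: a=8, p=41, q=8
  k=2: a=2, p=87, q=17
  k=3: a=9, p=824, q=161

824/161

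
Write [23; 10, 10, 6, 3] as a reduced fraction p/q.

Using pₖ = aₖpₖ₋₁ + pₖ₋₂ and qₖ = aₖqₖ₋₁ + qₖ₋₂:
  k=0: a=23, p=23, q=1
  k=1: a=10, p=231, q=10
  k=2: a=10, p=2333, q=101
  k=3: a=6, p=14229, q=616
  k=4: a=3, p=45020, q=1949

45020/1949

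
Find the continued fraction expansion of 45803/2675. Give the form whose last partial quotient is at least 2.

45803 = 17×2675 + 328
2675 = 8×328 + 51
328 = 6×51 + 22
51 = 2×22 + 7
22 = 3×7 + 1
7 = 7×1 + 0  (stop)
So 45803/2675 = [17; 8, 6, 2, 3, 7].

[17; 8, 6, 2, 3, 7]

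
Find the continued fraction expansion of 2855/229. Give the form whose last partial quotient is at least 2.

[12; 2, 7, 7, 2]

2855 = 12×229 + 107
229 = 2×107 + 15
107 = 7×15 + 2
15 = 7×2 + 1
2 = 2×1 + 0  (stop)
So 2855/229 = [12; 2, 7, 7, 2].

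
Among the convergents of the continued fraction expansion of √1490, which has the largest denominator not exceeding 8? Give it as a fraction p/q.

193/5

√1490 = [38; 1, 1, 1, 1, 76, …] (period length 5).
Convergents:
  p_0/q_0 = 38/1
  p_1/q_1 = 39/1
  p_2/q_2 = 77/2
  p_3/q_3 = 116/3
  p_4/q_4 = 193/5
  p_5/q_5 = 14784/383
q_4 = 5 ≤ 8 < 383 = q_5, so the answer is 193/5.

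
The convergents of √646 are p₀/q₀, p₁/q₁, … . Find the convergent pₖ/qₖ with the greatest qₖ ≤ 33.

√646 = [25; 2, 2, 2, 50, …] (period length 4).
Convergents:
  p_0/q_0 = 25/1
  p_1/q_1 = 51/2
  p_2/q_2 = 127/5
  p_3/q_3 = 305/12
  p_4/q_4 = 15377/605
q_3 = 12 ≤ 33 < 605 = q_4, so the answer is 305/12.

305/12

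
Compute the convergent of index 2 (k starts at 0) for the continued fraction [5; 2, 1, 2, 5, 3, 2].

16/3

Using pₖ = aₖpₖ₋₁ + pₖ₋₂, qₖ = aₖqₖ₋₁ + qₖ₋₂ (with p₋₁=1, p₋₂=0, q₋₁=0, q₋₂=1):
  k=0: a=5, p=5, q=1
  k=1: a=2, p=11, q=2
  k=2: a=1, p=16, q=3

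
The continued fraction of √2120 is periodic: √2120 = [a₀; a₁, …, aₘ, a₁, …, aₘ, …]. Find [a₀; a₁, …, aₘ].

a₀ = ⌊√2120⌋ = 46.

[46; 23, 92]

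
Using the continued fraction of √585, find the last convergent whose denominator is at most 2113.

33281/1376

√585 = [24; 5, 2, 1, 4, 1, 2, 5, 48, …] (period length 8).
Convergents:
  p_0/q_0 = 24/1
  p_1/q_1 = 121/5
  p_2/q_2 = 266/11
  p_3/q_3 = 387/16
  p_4/q_4 = 1814/75
  p_5/q_5 = 2201/91
  p_6/q_6 = 6216/257
  p_7/q_7 = 33281/1376
  p_8/q_8 = 1603704/66305
q_7 = 1376 ≤ 2113 < 66305 = q_8, so the answer is 33281/1376.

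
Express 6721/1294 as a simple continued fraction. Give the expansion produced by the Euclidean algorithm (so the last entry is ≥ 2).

[5; 5, 6, 2, 3, 2, 2]

6721 = 5*1294 + 251
1294 = 5*251 + 39
251 = 6*39 + 17
39 = 2*17 + 5
17 = 3*5 + 2
5 = 2*2 + 1
2 = 2*1 + 0  (stop)
So 6721/1294 = [5; 5, 6, 2, 3, 2, 2].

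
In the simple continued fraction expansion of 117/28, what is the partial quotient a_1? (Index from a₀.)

117 = 4·28 + 5   →  a_0 = 4
28 = 5·5 + 3   →  a_1 = 5

5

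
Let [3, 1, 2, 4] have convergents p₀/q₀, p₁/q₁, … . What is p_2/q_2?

11/3

Using pₖ = aₖpₖ₋₁ + pₖ₋₂, qₖ = aₖqₖ₋₁ + qₖ₋₂ (with p₋₁=1, p₋₂=0, q₋₁=0, q₋₂=1):
  k=0: a=3, p=3, q=1
  k=1: a=1, p=4, q=1
  k=2: a=2, p=11, q=3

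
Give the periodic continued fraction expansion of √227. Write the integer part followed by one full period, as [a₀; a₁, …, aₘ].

[15; 15, 30]

a₀ = ⌊√227⌋ = 15.
With m₀=0, d₀=1 and mₖ₊₁ = dₖaₖ − mₖ, dₖ₊₁ = (n − mₖ₊₁²)/dₖ, aₖ₊₁ = ⌊(a₀+mₖ₊₁)/dₖ₊₁⌋:
  k=1: m=15, d=2, a=15
  k=2: m=15, d=1, a=30
d=1 and a=2a₀=30 at k=2, so the next step gives (m, d) = (15, 2) again — its k=1 value — and the period has length 2.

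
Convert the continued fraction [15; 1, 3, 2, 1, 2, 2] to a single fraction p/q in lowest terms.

1309/83

Using pₖ = aₖpₖ₋₁ + pₖ₋₂ and qₖ = aₖqₖ₋₁ + qₖ₋₂:
  k=0: a=15, p=15, q=1
  k=1: a=1, p=16, q=1
  k=2: a=3, p=63, q=4
  k=3: a=2, p=142, q=9
  k=4: a=1, p=205, q=13
  k=5: a=2, p=552, q=35
  k=6: a=2, p=1309, q=83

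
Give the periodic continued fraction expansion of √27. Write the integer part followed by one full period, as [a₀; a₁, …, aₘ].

a₀ = ⌊√27⌋ = 5.
With m₀=0, d₀=1 and mₖ₊₁ = dₖaₖ − mₖ, dₖ₊₁ = (n − mₖ₊₁²)/dₖ, aₖ₊₁ = ⌊(a₀+mₖ₊₁)/dₖ₊₁⌋:
  k=1: m=5, d=2, a=5
  k=2: m=5, d=1, a=10
d=1 and a=2a₀=10 at k=2, so the next step gives (m, d) = (5, 2) again — its k=1 value — and the period has length 2.

[5; 5, 10]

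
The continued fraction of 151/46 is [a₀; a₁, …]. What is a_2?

151 = 3·46 + 13   →  a_0 = 3
46 = 3·13 + 7   →  a_1 = 3
13 = 1·7 + 6   →  a_2 = 1

1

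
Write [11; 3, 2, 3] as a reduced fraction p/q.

271/24

Fold from the inside: start with 3/1.
  2 + 1/3 = 7/3
  3 + 3/7 = 24/7
  11 + 7/24 = 271/24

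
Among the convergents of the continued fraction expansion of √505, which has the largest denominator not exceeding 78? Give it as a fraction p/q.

√505 = [22; 2, 8, 2, 44, …] (period length 4).
Convergents:
  p_0/q_0 = 22/1
  p_1/q_1 = 45/2
  p_2/q_2 = 382/17
  p_3/q_3 = 809/36
  p_4/q_4 = 35978/1601
q_3 = 36 ≤ 78 < 1601 = q_4, so the answer is 809/36.

809/36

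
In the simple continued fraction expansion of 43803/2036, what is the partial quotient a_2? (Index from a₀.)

1

43803 = 21·2036 + 1047   →  a_0 = 21
2036 = 1·1047 + 989   →  a_1 = 1
1047 = 1·989 + 58   →  a_2 = 1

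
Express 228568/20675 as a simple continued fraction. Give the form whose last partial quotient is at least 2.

228568 = 11×20675 + 1143
20675 = 18×1143 + 101
1143 = 11×101 + 32
101 = 3×32 + 5
32 = 6×5 + 2
5 = 2×2 + 1
2 = 2×1 + 0  (stop)
So 228568/20675 = [11; 18, 11, 3, 6, 2, 2].

[11; 18, 11, 3, 6, 2, 2]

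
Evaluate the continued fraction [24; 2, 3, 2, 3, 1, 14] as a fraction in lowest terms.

Fold from the inside: start with 14/1.
  1 + 1/14 = 15/14
  3 + 14/15 = 59/15
  2 + 15/59 = 133/59
  3 + 59/133 = 458/133
  2 + 133/458 = 1049/458
  24 + 458/1049 = 25634/1049

25634/1049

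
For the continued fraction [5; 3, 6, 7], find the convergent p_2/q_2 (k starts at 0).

101/19

Using pₖ = aₖpₖ₋₁ + pₖ₋₂, qₖ = aₖqₖ₋₁ + qₖ₋₂ (with p₋₁=1, p₋₂=0, q₋₁=0, q₋₂=1):
  k=0: a=5, p=5, q=1
  k=1: a=3, p=16, q=3
  k=2: a=6, p=101, q=19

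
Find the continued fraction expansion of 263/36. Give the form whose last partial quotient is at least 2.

263 = 7*36 + 11
36 = 3*11 + 3
11 = 3*3 + 2
3 = 1*2 + 1
2 = 2*1 + 0  (stop)
So 263/36 = [7; 3, 3, 1, 2].

[7; 3, 3, 1, 2]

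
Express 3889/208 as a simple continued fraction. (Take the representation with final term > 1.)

[18; 1, 2, 3, 3, 6]

3889 = 18*208 + 145
208 = 1*145 + 63
145 = 2*63 + 19
63 = 3*19 + 6
19 = 3*6 + 1
6 = 6*1 + 0  (stop)
So 3889/208 = [18; 1, 2, 3, 3, 6].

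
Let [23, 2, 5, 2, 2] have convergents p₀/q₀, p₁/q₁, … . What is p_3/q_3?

Using pₖ = aₖpₖ₋₁ + pₖ₋₂, qₖ = aₖqₖ₋₁ + qₖ₋₂ (with p₋₁=1, p₋₂=0, q₋₁=0, q₋₂=1):
  k=0: a=23, p=23, q=1
  k=1: a=2, p=47, q=2
  k=2: a=5, p=258, q=11
  k=3: a=2, p=563, q=24

563/24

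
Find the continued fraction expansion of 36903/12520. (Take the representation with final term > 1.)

36903 = 2*12520 + 11863
12520 = 1*11863 + 657
11863 = 18*657 + 37
657 = 17*37 + 28
37 = 1*28 + 9
28 = 3*9 + 1
9 = 9*1 + 0  (stop)
So 36903/12520 = [2; 1, 18, 17, 1, 3, 9].

[2; 1, 18, 17, 1, 3, 9]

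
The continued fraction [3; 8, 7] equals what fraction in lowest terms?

178/57

Fold from the inside: start with 7/1.
  8 + 1/7 = 57/7
  3 + 7/57 = 178/57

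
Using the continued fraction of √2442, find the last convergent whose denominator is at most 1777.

√2442 = [49; 2, 2, 2, 98, …] (period length 4).
Convergents:
  p_0/q_0 = 49/1
  p_1/q_1 = 99/2
  p_2/q_2 = 247/5
  p_3/q_3 = 593/12
  p_4/q_4 = 58361/1181
  p_5/q_5 = 117315/2374
q_4 = 1181 ≤ 1777 < 2374 = q_5, so the answer is 58361/1181.

58361/1181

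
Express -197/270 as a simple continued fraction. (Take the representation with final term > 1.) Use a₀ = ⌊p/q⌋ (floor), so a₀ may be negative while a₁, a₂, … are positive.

-197 = -1·270 + 73
270 = 3·73 + 51
73 = 1·51 + 22
51 = 2·22 + 7
22 = 3·7 + 1
7 = 7·1 + 0  (stop)
So -197/270 = [-1; 3, 1, 2, 3, 7].

[-1; 3, 1, 2, 3, 7]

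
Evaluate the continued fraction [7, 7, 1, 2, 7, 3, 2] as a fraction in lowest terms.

8763/1229

Using pₖ = aₖpₖ₋₁ + pₖ₋₂ and qₖ = aₖqₖ₋₁ + qₖ₋₂:
  k=0: a=7, p=7, q=1
  k=1: a=7, p=50, q=7
  k=2: a=1, p=57, q=8
  k=3: a=2, p=164, q=23
  k=4: a=7, p=1205, q=169
  k=5: a=3, p=3779, q=530
  k=6: a=2, p=8763, q=1229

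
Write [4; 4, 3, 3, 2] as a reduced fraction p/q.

Using pₖ = aₖpₖ₋₁ + pₖ₋₂ and qₖ = aₖqₖ₋₁ + qₖ₋₂:
  k=0: a=4, p=4, q=1
  k=1: a=4, p=17, q=4
  k=2: a=3, p=55, q=13
  k=3: a=3, p=182, q=43
  k=4: a=2, p=419, q=99

419/99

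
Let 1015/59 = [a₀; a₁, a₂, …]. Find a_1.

4

1015 = 17·59 + 12   →  a_0 = 17
59 = 4·12 + 11   →  a_1 = 4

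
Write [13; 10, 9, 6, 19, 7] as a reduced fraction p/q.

984266/75141

Using pₖ = aₖpₖ₋₁ + pₖ₋₂ and qₖ = aₖqₖ₋₁ + qₖ₋₂:
  k=0: a=13, p=13, q=1
  k=1: a=10, p=131, q=10
  k=2: a=9, p=1192, q=91
  k=3: a=6, p=7283, q=556
  k=4: a=19, p=139569, q=10655
  k=5: a=7, p=984266, q=75141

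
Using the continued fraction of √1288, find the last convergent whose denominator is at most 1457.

23220/647

√1288 = [35; 1, 7, 1, 70, …] (period length 4).
Convergents:
  p_0/q_0 = 35/1
  p_1/q_1 = 36/1
  p_2/q_2 = 287/8
  p_3/q_3 = 323/9
  p_4/q_4 = 22897/638
  p_5/q_5 = 23220/647
  p_6/q_6 = 185437/5167
q_5 = 647 ≤ 1457 < 5167 = q_6, so the answer is 23220/647.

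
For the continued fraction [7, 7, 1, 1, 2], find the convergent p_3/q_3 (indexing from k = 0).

Using pₖ = aₖpₖ₋₁ + pₖ₋₂, qₖ = aₖqₖ₋₁ + qₖ₋₂ (with p₋₁=1, p₋₂=0, q₋₁=0, q₋₂=1):
  k=0: a=7, p=7, q=1
  k=1: a=7, p=50, q=7
  k=2: a=1, p=57, q=8
  k=3: a=1, p=107, q=15

107/15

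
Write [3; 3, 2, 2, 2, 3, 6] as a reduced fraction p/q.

2901/881

Fold from the inside: start with 6/1.
  3 + 1/6 = 19/6
  2 + 6/19 = 44/19
  2 + 19/44 = 107/44
  2 + 44/107 = 258/107
  3 + 107/258 = 881/258
  3 + 258/881 = 2901/881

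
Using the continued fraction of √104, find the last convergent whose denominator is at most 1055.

√104 = [10; 5, 20, …] (period length 2).
Convergents:
  p_0/q_0 = 10/1
  p_1/q_1 = 51/5
  p_2/q_2 = 1030/101
  p_3/q_3 = 5201/510
  p_4/q_4 = 105050/10301
q_3 = 510 ≤ 1055 < 10301 = q_4, so the answer is 5201/510.

5201/510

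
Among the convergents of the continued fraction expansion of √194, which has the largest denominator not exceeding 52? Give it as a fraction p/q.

√194 = [13; 1, 12, 1, 26, …] (period length 4).
Convergents:
  p_0/q_0 = 13/1
  p_1/q_1 = 14/1
  p_2/q_2 = 181/13
  p_3/q_3 = 195/14
  p_4/q_4 = 5251/377
q_3 = 14 ≤ 52 < 377 = q_4, so the answer is 195/14.

195/14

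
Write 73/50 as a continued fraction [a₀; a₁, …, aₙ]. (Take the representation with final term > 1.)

[1; 2, 5, 1, 3]

73 = 1·50 + 23
50 = 2·23 + 4
23 = 5·4 + 3
4 = 1·3 + 1
3 = 3·1 + 0  (stop)
So 73/50 = [1; 2, 5, 1, 3].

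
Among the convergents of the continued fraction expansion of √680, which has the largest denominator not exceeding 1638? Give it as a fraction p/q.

√680 = [26; 13, 52, …] (period length 2).
Convergents:
  p_0/q_0 = 26/1
  p_1/q_1 = 339/13
  p_2/q_2 = 17654/677
  p_3/q_3 = 229841/8814
q_2 = 677 ≤ 1638 < 8814 = q_3, so the answer is 17654/677.

17654/677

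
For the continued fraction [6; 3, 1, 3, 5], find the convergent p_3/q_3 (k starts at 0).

94/15

Using pₖ = aₖpₖ₋₁ + pₖ₋₂, qₖ = aₖqₖ₋₁ + qₖ₋₂ (with p₋₁=1, p₋₂=0, q₋₁=0, q₋₂=1):
  k=0: a=6, p=6, q=1
  k=1: a=3, p=19, q=3
  k=2: a=1, p=25, q=4
  k=3: a=3, p=94, q=15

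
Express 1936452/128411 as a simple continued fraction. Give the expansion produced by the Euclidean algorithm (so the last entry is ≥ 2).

1936452 = 15×128411 + 10287
128411 = 12×10287 + 4967
10287 = 2×4967 + 353
4967 = 14×353 + 25
353 = 14×25 + 3
25 = 8×3 + 1
3 = 3×1 + 0  (stop)
So 1936452/128411 = [15; 12, 2, 14, 14, 8, 3].

[15; 12, 2, 14, 14, 8, 3]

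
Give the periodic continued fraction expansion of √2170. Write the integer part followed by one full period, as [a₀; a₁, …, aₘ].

[46; 1, 1, 2, 1, 1, 92]

a₀ = ⌊√2170⌋ = 46.
With m₀=0, d₀=1 and mₖ₊₁ = dₖaₖ − mₖ, dₖ₊₁ = (n − mₖ₊₁²)/dₖ, aₖ₊₁ = ⌊(a₀+mₖ₊₁)/dₖ₊₁⌋:
  k=1: m=46, d=54, a=1
  k=2: m=8, d=39, a=1
  k=3: m=31, d=31, a=2
  k=4: m=31, d=39, a=1
  k=5: m=8, d=54, a=1
  k=6: m=46, d=1, a=92
d=1 and a=2a₀=92 at k=6, so the next step gives (m, d) = (46, 54) again — its k=1 value — and the period has length 6.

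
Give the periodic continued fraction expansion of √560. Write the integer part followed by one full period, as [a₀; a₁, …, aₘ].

a₀ = ⌊√560⌋ = 23.
With m₀=0, d₀=1 and mₖ₊₁ = dₖaₖ − mₖ, dₖ₊₁ = (n − mₖ₊₁²)/dₖ, aₖ₊₁ = ⌊(a₀+mₖ₊₁)/dₖ₊₁⌋:
  k=1: m=23, d=31, a=1
  k=2: m=8, d=16, a=1
  k=3: m=8, d=31, a=1
  k=4: m=23, d=1, a=46
d=1 and a=2a₀=46 at k=4, so the next step gives (m, d) = (23, 31) again — its k=1 value — and the period has length 4.

[23; 1, 1, 1, 46]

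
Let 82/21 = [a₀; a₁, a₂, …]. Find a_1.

82 = 3·21 + 19   →  a_0 = 3
21 = 1·19 + 2   →  a_1 = 1

1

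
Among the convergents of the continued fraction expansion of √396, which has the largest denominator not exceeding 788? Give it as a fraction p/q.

√396 = [19; 1, 8, 1, 38, …] (period length 4).
Convergents:
  p_0/q_0 = 19/1
  p_1/q_1 = 20/1
  p_2/q_2 = 179/9
  p_3/q_3 = 199/10
  p_4/q_4 = 7741/389
  p_5/q_5 = 7940/399
  p_6/q_6 = 71261/3581
q_5 = 399 ≤ 788 < 3581 = q_6, so the answer is 7940/399.

7940/399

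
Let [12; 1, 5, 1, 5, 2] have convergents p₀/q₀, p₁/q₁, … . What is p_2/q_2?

77/6

Using pₖ = aₖpₖ₋₁ + pₖ₋₂, qₖ = aₖqₖ₋₁ + qₖ₋₂ (with p₋₁=1, p₋₂=0, q₋₁=0, q₋₂=1):
  k=0: a=12, p=12, q=1
  k=1: a=1, p=13, q=1
  k=2: a=5, p=77, q=6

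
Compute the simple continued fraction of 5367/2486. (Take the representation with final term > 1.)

[2; 6, 3, 2, 2, 7, 3]

5367 = 2*2486 + 395
2486 = 6*395 + 116
395 = 3*116 + 47
116 = 2*47 + 22
47 = 2*22 + 3
22 = 7*3 + 1
3 = 3*1 + 0  (stop)
So 5367/2486 = [2; 6, 3, 2, 2, 7, 3].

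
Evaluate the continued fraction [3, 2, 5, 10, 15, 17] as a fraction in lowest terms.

Fold from the inside: start with 17/1.
  15 + 1/17 = 256/17
  10 + 17/256 = 2577/256
  5 + 256/2577 = 13141/2577
  2 + 2577/13141 = 28859/13141
  3 + 13141/28859 = 99718/28859

99718/28859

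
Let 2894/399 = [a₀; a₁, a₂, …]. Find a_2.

2894 = 7·399 + 101   →  a_0 = 7
399 = 3·101 + 96   →  a_1 = 3
101 = 1·96 + 5   →  a_2 = 1

1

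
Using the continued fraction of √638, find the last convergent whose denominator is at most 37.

√638 = [25; 3, 1, 6, 2, 6, 1, 3, 50, …] (period length 8).
Convergents:
  p_0/q_0 = 25/1
  p_1/q_1 = 76/3
  p_2/q_2 = 101/4
  p_3/q_3 = 682/27
  p_4/q_4 = 1465/58
q_3 = 27 ≤ 37 < 58 = q_4, so the answer is 682/27.

682/27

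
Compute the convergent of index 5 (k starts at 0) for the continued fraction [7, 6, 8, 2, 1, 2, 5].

2937/410

Using pₖ = aₖpₖ₋₁ + pₖ₋₂, qₖ = aₖqₖ₋₁ + qₖ₋₂ (with p₋₁=1, p₋₂=0, q₋₁=0, q₋₂=1):
  k=0: a=7, p=7, q=1
  k=1: a=6, p=43, q=6
  k=2: a=8, p=351, q=49
  k=3: a=2, p=745, q=104
  k=4: a=1, p=1096, q=153
  k=5: a=2, p=2937, q=410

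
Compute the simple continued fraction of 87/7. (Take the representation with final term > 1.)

87 = 12*7 + 3
7 = 2*3 + 1
3 = 3*1 + 0  (stop)
So 87/7 = [12; 2, 3].

[12; 2, 3]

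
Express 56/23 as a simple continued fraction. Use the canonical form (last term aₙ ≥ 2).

56 = 2*23 + 10
23 = 2*10 + 3
10 = 3*3 + 1
3 = 3*1 + 0  (stop)
So 56/23 = [2; 2, 3, 3].

[2; 2, 3, 3]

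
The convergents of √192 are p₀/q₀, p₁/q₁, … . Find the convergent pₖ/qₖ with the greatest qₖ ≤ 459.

√192 = [13; 1, 5, 1, 26, …] (period length 4).
Convergents:
  p_0/q_0 = 13/1
  p_1/q_1 = 14/1
  p_2/q_2 = 83/6
  p_3/q_3 = 97/7
  p_4/q_4 = 2605/188
  p_5/q_5 = 2702/195
  p_6/q_6 = 16115/1163
q_5 = 195 ≤ 459 < 1163 = q_6, so the answer is 2702/195.

2702/195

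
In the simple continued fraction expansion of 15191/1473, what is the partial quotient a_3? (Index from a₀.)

15191 = 10·1473 + 461   →  a_0 = 10
1473 = 3·461 + 90   →  a_1 = 3
461 = 5·90 + 11   →  a_2 = 5
90 = 8·11 + 2   →  a_3 = 8

8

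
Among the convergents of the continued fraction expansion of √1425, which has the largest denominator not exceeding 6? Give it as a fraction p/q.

151/4

√1425 = [37; 1, 2, 1, 74, …] (period length 4).
Convergents:
  p_0/q_0 = 37/1
  p_1/q_1 = 38/1
  p_2/q_2 = 113/3
  p_3/q_3 = 151/4
  p_4/q_4 = 11287/299
q_3 = 4 ≤ 6 < 299 = q_4, so the answer is 151/4.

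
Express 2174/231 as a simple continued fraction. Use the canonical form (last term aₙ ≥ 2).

[9; 2, 2, 3, 6, 2]

2174 = 9·231 + 95
231 = 2·95 + 41
95 = 2·41 + 13
41 = 3·13 + 2
13 = 6·2 + 1
2 = 2·1 + 0  (stop)
So 2174/231 = [9; 2, 2, 3, 6, 2].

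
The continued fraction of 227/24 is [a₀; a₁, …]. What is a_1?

227 = 9·24 + 11   →  a_0 = 9
24 = 2·11 + 2   →  a_1 = 2

2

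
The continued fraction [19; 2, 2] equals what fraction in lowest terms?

97/5

Fold from the inside: start with 2/1.
  2 + 1/2 = 5/2
  19 + 2/5 = 97/5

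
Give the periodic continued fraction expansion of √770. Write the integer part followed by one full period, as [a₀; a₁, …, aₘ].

[27; 1, 2, 1, 54]

a₀ = ⌊√770⌋ = 27.
With m₀=0, d₀=1 and mₖ₊₁ = dₖaₖ − mₖ, dₖ₊₁ = (n − mₖ₊₁²)/dₖ, aₖ₊₁ = ⌊(a₀+mₖ₊₁)/dₖ₊₁⌋:
  k=1: m=27, d=41, a=1
  k=2: m=14, d=14, a=2
  k=3: m=14, d=41, a=1
  k=4: m=27, d=1, a=54
d=1 and a=2a₀=54 at k=4, so the next step gives (m, d) = (27, 41) again — its k=1 value — and the period has length 4.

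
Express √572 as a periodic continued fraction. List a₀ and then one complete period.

a₀ = ⌊√572⌋ = 23.

[23; 1, 10, 1, 46]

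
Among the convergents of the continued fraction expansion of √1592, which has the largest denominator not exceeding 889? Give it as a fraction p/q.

31880/799

√1592 = [39; 1, 8, 1, 78, …] (period length 4).
Convergents:
  p_0/q_0 = 39/1
  p_1/q_1 = 40/1
  p_2/q_2 = 359/9
  p_3/q_3 = 399/10
  p_4/q_4 = 31481/789
  p_5/q_5 = 31880/799
  p_6/q_6 = 286521/7181
q_5 = 799 ≤ 889 < 7181 = q_6, so the answer is 31880/799.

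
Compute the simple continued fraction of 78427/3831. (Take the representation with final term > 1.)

78427 = 20*3831 + 1807
3831 = 2*1807 + 217
1807 = 8*217 + 71
217 = 3*71 + 4
71 = 17*4 + 3
4 = 1*3 + 1
3 = 3*1 + 0  (stop)
So 78427/3831 = [20; 2, 8, 3, 17, 1, 3].

[20; 2, 8, 3, 17, 1, 3]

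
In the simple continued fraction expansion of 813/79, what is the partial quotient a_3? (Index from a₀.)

813 = 10·79 + 23   →  a_0 = 10
79 = 3·23 + 10   →  a_1 = 3
23 = 2·10 + 3   →  a_2 = 2
10 = 3·3 + 1   →  a_3 = 3

3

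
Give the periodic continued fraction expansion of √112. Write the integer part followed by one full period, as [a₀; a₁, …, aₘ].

[10; 1, 1, 2, 1, 1, 20]

a₀ = ⌊√112⌋ = 10.
With m₀=0, d₀=1 and mₖ₊₁ = dₖaₖ − mₖ, dₖ₊₁ = (n − mₖ₊₁²)/dₖ, aₖ₊₁ = ⌊(a₀+mₖ₊₁)/dₖ₊₁⌋:
  k=1: m=10, d=12, a=1
  k=2: m=2, d=9, a=1
  k=3: m=7, d=7, a=2
  k=4: m=7, d=9, a=1
  k=5: m=2, d=12, a=1
  k=6: m=10, d=1, a=20
d=1 and a=2a₀=20 at k=6, so the next step gives (m, d) = (10, 12) again — its k=1 value — and the period has length 6.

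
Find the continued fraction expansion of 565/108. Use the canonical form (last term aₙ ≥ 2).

[5; 4, 3, 8]

565 = 5×108 + 25
108 = 4×25 + 8
25 = 3×8 + 1
8 = 8×1 + 0  (stop)
So 565/108 = [5; 4, 3, 8].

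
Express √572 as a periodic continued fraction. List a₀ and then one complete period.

a₀ = ⌊√572⌋ = 23.
With m₀=0, d₀=1 and mₖ₊₁ = dₖaₖ − mₖ, dₖ₊₁ = (n − mₖ₊₁²)/dₖ, aₖ₊₁ = ⌊(a₀+mₖ₊₁)/dₖ₊₁⌋:
  k=1: m=23, d=43, a=1
  k=2: m=20, d=4, a=10
  k=3: m=20, d=43, a=1
  k=4: m=23, d=1, a=46
d=1 and a=2a₀=46 at k=4, so the next step gives (m, d) = (23, 43) again — its k=1 value — and the period has length 4.

[23; 1, 10, 1, 46]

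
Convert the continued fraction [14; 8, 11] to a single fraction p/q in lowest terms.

1257/89

Fold from the inside: start with 11/1.
  8 + 1/11 = 89/11
  14 + 11/89 = 1257/89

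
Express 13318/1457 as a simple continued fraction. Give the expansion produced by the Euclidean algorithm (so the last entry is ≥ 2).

13318 = 9·1457 + 205
1457 = 7·205 + 22
205 = 9·22 + 7
22 = 3·7 + 1
7 = 7·1 + 0  (stop)
So 13318/1457 = [9; 7, 9, 3, 7].

[9; 7, 9, 3, 7]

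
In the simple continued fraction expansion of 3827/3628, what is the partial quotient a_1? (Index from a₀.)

18

3827 = 1·3628 + 199   →  a_0 = 1
3628 = 18·199 + 46   →  a_1 = 18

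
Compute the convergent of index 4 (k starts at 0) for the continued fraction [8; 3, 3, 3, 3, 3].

905/109

Using pₖ = aₖpₖ₋₁ + pₖ₋₂, qₖ = aₖqₖ₋₁ + qₖ₋₂ (with p₋₁=1, p₋₂=0, q₋₁=0, q₋₂=1):
  k=0: a=8, p=8, q=1
  k=1: a=3, p=25, q=3
  k=2: a=3, p=83, q=10
  k=3: a=3, p=274, q=33
  k=4: a=3, p=905, q=109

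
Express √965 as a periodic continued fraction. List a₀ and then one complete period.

[31; 15, 1, 1, 15, 62]

a₀ = ⌊√965⌋ = 31.
With m₀=0, d₀=1 and mₖ₊₁ = dₖaₖ − mₖ, dₖ₊₁ = (n − mₖ₊₁²)/dₖ, aₖ₊₁ = ⌊(a₀+mₖ₊₁)/dₖ₊₁⌋:
  k=1: m=31, d=4, a=15
  k=2: m=29, d=31, a=1
  k=3: m=2, d=31, a=1
  k=4: m=29, d=4, a=15
  k=5: m=31, d=1, a=62
d=1 and a=2a₀=62 at k=5, so the next step gives (m, d) = (31, 4) again — its k=1 value — and the period has length 5.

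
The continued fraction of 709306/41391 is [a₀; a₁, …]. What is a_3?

709306 = 17·41391 + 5659   →  a_0 = 17
41391 = 7·5659 + 1778   →  a_1 = 7
5659 = 3·1778 + 325   →  a_2 = 3
1778 = 5·325 + 153   →  a_3 = 5

5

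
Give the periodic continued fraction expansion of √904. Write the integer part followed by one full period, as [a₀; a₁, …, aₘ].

a₀ = ⌊√904⌋ = 30.
With m₀=0, d₀=1 and mₖ₊₁ = dₖaₖ − mₖ, dₖ₊₁ = (n − mₖ₊₁²)/dₖ, aₖ₊₁ = ⌊(a₀+mₖ₊₁)/dₖ₊₁⌋:
  k=1: m=30, d=4, a=15
  k=2: m=30, d=1, a=60
d=1 and a=2a₀=60 at k=2, so the next step gives (m, d) = (30, 4) again — its k=1 value — and the period has length 2.

[30; 15, 60]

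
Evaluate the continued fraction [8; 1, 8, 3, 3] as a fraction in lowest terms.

827/93

Fold from the inside: start with 3/1.
  3 + 1/3 = 10/3
  8 + 3/10 = 83/10
  1 + 10/83 = 93/83
  8 + 83/93 = 827/93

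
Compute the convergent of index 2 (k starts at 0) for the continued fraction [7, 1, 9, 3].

79/10

Using pₖ = aₖpₖ₋₁ + pₖ₋₂, qₖ = aₖqₖ₋₁ + qₖ₋₂ (with p₋₁=1, p₋₂=0, q₋₁=0, q₋₂=1):
  k=0: a=7, p=7, q=1
  k=1: a=1, p=8, q=1
  k=2: a=9, p=79, q=10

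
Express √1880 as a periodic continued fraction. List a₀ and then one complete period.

a₀ = ⌊√1880⌋ = 43.
With m₀=0, d₀=1 and mₖ₊₁ = dₖaₖ − mₖ, dₖ₊₁ = (n − mₖ₊₁²)/dₖ, aₖ₊₁ = ⌊(a₀+mₖ₊₁)/dₖ₊₁⌋:
  k=1: m=43, d=31, a=2
  k=2: m=19, d=49, a=1
  k=3: m=30, d=20, a=3
  k=4: m=30, d=49, a=1
  k=5: m=19, d=31, a=2
  k=6: m=43, d=1, a=86
d=1 and a=2a₀=86 at k=6, so the next step gives (m, d) = (43, 31) again — its k=1 value — and the period has length 6.

[43; 2, 1, 3, 1, 2, 86]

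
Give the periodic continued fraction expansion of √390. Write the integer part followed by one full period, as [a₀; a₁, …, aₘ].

[19; 1, 2, 1, 38]

a₀ = ⌊√390⌋ = 19.
With m₀=0, d₀=1 and mₖ₊₁ = dₖaₖ − mₖ, dₖ₊₁ = (n − mₖ₊₁²)/dₖ, aₖ₊₁ = ⌊(a₀+mₖ₊₁)/dₖ₊₁⌋:
  k=1: m=19, d=29, a=1
  k=2: m=10, d=10, a=2
  k=3: m=10, d=29, a=1
  k=4: m=19, d=1, a=38
d=1 and a=2a₀=38 at k=4, so the next step gives (m, d) = (19, 29) again — its k=1 value — and the period has length 4.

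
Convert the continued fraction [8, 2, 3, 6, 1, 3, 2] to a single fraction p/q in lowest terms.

Fold from the inside: start with 2/1.
  3 + 1/2 = 7/2
  1 + 2/7 = 9/7
  6 + 7/9 = 61/9
  3 + 9/61 = 192/61
  2 + 61/192 = 445/192
  8 + 192/445 = 3752/445

3752/445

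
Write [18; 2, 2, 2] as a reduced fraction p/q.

221/12

Using pₖ = aₖpₖ₋₁ + pₖ₋₂ and qₖ = aₖqₖ₋₁ + qₖ₋₂:
  k=0: a=18, p=18, q=1
  k=1: a=2, p=37, q=2
  k=2: a=2, p=92, q=5
  k=3: a=2, p=221, q=12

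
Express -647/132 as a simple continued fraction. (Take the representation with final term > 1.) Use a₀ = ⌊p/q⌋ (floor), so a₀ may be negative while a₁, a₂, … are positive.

-647 = -5*132 + 13
132 = 10*13 + 2
13 = 6*2 + 1
2 = 2*1 + 0  (stop)
So -647/132 = [-5; 10, 6, 2].

[-5; 10, 6, 2]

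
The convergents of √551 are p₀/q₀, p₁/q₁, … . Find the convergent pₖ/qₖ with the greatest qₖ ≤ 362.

8380/357

√551 = [23; 2, 8, 1, 8, 2, 46, …] (period length 6).
Convergents:
  p_0/q_0 = 23/1
  p_1/q_1 = 47/2
  p_2/q_2 = 399/17
  p_3/q_3 = 446/19
  p_4/q_4 = 3967/169
  p_5/q_5 = 8380/357
  p_6/q_6 = 389447/16591
q_5 = 357 ≤ 362 < 16591 = q_6, so the answer is 8380/357.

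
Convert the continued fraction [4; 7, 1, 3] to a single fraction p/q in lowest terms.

128/31

Fold from the inside: start with 3/1.
  1 + 1/3 = 4/3
  7 + 3/4 = 31/4
  4 + 4/31 = 128/31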